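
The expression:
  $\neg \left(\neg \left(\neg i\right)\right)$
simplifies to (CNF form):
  $\neg i$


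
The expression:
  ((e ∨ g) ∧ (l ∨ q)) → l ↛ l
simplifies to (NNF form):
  (¬e ∨ ¬l) ∧ (¬e ∨ ¬q) ∧ (¬g ∨ ¬l) ∧ (¬g ∨ ¬q)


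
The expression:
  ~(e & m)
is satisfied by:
  {m: False, e: False}
  {e: True, m: False}
  {m: True, e: False}


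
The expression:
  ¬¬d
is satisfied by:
  {d: True}


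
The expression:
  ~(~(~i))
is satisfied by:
  {i: False}


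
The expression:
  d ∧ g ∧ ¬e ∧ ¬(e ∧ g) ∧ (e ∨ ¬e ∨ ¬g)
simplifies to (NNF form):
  d ∧ g ∧ ¬e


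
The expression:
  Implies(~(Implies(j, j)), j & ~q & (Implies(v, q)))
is always true.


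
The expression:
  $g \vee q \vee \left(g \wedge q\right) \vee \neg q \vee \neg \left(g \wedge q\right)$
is always true.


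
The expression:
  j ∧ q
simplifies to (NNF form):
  j ∧ q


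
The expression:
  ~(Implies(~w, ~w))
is never true.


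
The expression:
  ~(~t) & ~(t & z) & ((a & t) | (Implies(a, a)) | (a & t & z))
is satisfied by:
  {t: True, z: False}


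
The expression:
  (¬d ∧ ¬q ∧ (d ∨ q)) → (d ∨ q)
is always true.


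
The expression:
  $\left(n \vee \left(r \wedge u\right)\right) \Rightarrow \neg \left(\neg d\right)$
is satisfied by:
  {d: True, u: False, n: False, r: False}
  {r: True, d: True, u: False, n: False}
  {d: True, u: True, r: False, n: False}
  {r: True, d: True, u: True, n: False}
  {n: True, d: True, r: False, u: False}
  {n: True, d: True, r: True, u: False}
  {n: True, d: True, u: True, r: False}
  {r: True, n: True, d: True, u: True}
  {n: False, u: False, d: False, r: False}
  {r: True, n: False, u: False, d: False}
  {u: True, n: False, d: False, r: False}


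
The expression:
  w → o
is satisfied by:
  {o: True, w: False}
  {w: False, o: False}
  {w: True, o: True}


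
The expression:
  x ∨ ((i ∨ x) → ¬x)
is always true.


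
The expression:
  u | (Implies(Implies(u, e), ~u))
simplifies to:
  True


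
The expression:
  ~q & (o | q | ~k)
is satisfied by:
  {o: True, q: False, k: False}
  {q: False, k: False, o: False}
  {o: True, k: True, q: False}


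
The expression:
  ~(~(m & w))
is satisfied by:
  {m: True, w: True}


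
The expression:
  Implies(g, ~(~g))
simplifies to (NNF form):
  True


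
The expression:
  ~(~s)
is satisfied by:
  {s: True}


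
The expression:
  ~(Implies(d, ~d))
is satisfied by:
  {d: True}


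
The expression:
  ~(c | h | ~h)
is never true.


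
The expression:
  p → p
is always true.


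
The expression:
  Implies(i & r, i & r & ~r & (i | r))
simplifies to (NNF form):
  ~i | ~r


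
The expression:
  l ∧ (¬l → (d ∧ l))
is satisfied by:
  {l: True}


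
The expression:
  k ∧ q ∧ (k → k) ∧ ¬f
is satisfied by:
  {q: True, k: True, f: False}


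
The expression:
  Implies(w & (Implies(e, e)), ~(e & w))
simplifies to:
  ~e | ~w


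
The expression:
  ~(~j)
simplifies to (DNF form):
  j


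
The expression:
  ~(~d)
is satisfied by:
  {d: True}


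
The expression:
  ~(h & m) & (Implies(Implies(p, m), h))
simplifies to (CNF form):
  ~m & (h | p)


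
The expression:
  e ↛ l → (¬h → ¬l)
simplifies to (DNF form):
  True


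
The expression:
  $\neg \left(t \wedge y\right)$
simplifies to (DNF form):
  $\neg t \vee \neg y$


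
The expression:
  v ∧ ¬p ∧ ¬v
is never true.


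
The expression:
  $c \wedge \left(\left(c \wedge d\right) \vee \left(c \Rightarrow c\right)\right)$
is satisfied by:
  {c: True}


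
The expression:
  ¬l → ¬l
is always true.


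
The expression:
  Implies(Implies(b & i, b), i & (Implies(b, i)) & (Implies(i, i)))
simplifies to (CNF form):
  i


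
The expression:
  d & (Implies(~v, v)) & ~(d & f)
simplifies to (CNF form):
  d & v & ~f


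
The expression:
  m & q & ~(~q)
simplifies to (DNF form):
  m & q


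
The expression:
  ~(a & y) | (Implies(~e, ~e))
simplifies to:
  True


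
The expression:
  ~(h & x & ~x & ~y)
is always true.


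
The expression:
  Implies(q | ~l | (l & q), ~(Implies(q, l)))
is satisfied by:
  {q: True, l: False}
  {l: True, q: False}


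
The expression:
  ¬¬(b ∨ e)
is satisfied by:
  {b: True, e: True}
  {b: True, e: False}
  {e: True, b: False}


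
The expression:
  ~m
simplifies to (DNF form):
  ~m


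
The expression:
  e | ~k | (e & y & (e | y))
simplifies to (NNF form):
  e | ~k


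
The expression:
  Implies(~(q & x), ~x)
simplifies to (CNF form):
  q | ~x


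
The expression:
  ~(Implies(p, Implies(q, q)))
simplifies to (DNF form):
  False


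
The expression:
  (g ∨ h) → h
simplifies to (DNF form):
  h ∨ ¬g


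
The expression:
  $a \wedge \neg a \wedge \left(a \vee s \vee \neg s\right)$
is never true.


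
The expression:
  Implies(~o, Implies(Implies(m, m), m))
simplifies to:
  m | o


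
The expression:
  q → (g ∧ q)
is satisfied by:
  {g: True, q: False}
  {q: False, g: False}
  {q: True, g: True}


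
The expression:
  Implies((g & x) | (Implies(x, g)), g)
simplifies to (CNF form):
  g | x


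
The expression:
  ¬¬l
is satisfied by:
  {l: True}


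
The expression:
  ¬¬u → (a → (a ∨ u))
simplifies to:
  True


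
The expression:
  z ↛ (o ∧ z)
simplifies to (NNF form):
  z ∧ ¬o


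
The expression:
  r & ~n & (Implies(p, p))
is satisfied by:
  {r: True, n: False}


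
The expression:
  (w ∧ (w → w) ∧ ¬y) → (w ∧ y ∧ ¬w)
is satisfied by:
  {y: True, w: False}
  {w: False, y: False}
  {w: True, y: True}


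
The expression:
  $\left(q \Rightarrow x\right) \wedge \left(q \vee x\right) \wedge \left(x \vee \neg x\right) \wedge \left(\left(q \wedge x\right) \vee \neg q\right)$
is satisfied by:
  {x: True}


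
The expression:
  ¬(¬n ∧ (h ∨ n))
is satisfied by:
  {n: True, h: False}
  {h: False, n: False}
  {h: True, n: True}


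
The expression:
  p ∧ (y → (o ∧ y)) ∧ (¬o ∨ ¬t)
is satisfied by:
  {p: True, y: False, o: False, t: False}
  {p: True, t: True, y: False, o: False}
  {p: True, o: True, y: False, t: False}
  {p: True, o: True, y: True, t: False}


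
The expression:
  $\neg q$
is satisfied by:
  {q: False}


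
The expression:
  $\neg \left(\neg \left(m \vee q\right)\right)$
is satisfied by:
  {q: True, m: True}
  {q: True, m: False}
  {m: True, q: False}


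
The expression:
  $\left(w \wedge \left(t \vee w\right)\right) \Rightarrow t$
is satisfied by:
  {t: True, w: False}
  {w: False, t: False}
  {w: True, t: True}


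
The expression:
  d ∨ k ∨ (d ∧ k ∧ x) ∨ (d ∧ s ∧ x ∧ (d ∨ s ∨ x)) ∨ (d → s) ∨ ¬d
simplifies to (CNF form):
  True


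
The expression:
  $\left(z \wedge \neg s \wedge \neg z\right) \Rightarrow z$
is always true.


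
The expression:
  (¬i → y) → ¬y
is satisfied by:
  {y: False}


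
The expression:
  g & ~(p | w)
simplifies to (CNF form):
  g & ~p & ~w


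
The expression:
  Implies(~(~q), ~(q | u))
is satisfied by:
  {q: False}


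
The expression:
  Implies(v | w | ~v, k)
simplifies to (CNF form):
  k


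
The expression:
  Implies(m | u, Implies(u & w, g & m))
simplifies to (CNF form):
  (g | ~u | ~w) & (m | ~u | ~w)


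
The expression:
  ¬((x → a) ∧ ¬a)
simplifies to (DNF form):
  a ∨ x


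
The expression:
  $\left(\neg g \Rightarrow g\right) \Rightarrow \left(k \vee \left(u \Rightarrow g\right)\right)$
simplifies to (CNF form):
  $\text{True}$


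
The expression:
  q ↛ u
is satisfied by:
  {q: True, u: False}


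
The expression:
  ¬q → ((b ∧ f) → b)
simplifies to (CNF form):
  True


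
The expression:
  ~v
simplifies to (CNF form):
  ~v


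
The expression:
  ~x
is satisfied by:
  {x: False}


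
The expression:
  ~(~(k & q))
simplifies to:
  k & q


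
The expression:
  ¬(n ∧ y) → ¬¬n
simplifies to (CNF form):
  n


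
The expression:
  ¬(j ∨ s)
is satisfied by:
  {j: False, s: False}


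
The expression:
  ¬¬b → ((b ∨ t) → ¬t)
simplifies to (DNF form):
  ¬b ∨ ¬t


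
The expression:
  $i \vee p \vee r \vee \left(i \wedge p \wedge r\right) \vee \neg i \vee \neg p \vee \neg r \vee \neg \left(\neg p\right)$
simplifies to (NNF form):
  $\text{True}$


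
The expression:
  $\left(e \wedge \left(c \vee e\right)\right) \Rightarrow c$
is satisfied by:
  {c: True, e: False}
  {e: False, c: False}
  {e: True, c: True}


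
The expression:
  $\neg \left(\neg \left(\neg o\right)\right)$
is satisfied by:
  {o: False}


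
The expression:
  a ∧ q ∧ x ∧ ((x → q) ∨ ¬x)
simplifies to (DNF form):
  a ∧ q ∧ x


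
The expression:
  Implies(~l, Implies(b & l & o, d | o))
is always true.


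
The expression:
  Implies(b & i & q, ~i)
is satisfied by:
  {q: False, b: False, i: False}
  {i: True, q: False, b: False}
  {b: True, q: False, i: False}
  {i: True, b: True, q: False}
  {q: True, i: False, b: False}
  {i: True, q: True, b: False}
  {b: True, q: True, i: False}


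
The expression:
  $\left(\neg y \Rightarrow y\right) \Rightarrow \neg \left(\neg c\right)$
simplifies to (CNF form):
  $c \vee \neg y$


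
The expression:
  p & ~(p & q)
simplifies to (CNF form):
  p & ~q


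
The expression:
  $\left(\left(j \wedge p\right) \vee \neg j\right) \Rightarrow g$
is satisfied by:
  {g: True, j: True, p: False}
  {g: True, p: False, j: False}
  {g: True, j: True, p: True}
  {g: True, p: True, j: False}
  {j: True, p: False, g: False}


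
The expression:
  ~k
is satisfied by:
  {k: False}


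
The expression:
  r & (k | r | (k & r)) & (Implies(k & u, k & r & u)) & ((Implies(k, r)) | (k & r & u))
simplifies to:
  r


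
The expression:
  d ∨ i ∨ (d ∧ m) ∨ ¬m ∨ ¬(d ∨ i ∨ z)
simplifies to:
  d ∨ i ∨ ¬m ∨ ¬z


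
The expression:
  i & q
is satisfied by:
  {i: True, q: True}


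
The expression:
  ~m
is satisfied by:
  {m: False}


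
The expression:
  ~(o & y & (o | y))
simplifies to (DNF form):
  ~o | ~y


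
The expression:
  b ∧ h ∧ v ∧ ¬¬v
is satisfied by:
  {h: True, b: True, v: True}


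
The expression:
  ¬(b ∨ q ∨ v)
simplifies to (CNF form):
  ¬b ∧ ¬q ∧ ¬v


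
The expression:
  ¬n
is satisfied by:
  {n: False}


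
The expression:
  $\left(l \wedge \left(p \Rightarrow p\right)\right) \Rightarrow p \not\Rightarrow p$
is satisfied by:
  {l: False}


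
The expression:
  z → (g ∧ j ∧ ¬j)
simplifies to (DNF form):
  ¬z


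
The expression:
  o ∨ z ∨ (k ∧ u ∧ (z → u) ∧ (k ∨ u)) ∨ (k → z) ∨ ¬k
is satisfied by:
  {u: True, o: True, z: True, k: False}
  {u: True, o: True, k: False, z: False}
  {u: True, z: True, k: False, o: False}
  {u: True, k: False, z: False, o: False}
  {o: True, z: True, k: False, u: False}
  {o: True, k: False, z: False, u: False}
  {z: True, o: False, k: False, u: False}
  {o: False, k: False, z: False, u: False}
  {o: True, u: True, k: True, z: True}
  {o: True, u: True, k: True, z: False}
  {u: True, k: True, z: True, o: False}
  {u: True, k: True, o: False, z: False}
  {z: True, k: True, o: True, u: False}
  {k: True, o: True, u: False, z: False}
  {k: True, z: True, u: False, o: False}


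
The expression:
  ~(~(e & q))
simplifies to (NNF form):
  e & q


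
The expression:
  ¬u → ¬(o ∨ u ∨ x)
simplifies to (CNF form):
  (u ∨ ¬o) ∧ (u ∨ ¬x)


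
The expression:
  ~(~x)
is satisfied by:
  {x: True}


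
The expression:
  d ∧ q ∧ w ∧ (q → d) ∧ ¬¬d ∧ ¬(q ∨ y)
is never true.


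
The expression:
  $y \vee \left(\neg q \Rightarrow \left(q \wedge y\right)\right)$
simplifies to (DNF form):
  $q \vee y$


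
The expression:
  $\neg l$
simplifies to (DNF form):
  $\neg l$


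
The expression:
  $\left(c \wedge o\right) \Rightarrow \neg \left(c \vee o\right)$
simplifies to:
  $\neg c \vee \neg o$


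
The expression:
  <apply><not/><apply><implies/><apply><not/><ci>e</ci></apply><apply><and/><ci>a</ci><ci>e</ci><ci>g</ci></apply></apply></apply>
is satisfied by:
  {e: False}


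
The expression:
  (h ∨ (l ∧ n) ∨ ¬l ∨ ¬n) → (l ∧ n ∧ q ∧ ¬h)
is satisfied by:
  {n: True, q: True, l: True, h: False}


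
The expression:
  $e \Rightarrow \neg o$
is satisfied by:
  {e: False, o: False}
  {o: True, e: False}
  {e: True, o: False}


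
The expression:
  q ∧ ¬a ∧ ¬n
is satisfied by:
  {q: True, n: False, a: False}


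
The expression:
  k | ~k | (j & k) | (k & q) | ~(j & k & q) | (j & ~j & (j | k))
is always true.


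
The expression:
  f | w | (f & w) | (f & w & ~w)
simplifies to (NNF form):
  f | w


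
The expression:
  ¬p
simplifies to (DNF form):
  ¬p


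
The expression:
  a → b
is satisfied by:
  {b: True, a: False}
  {a: False, b: False}
  {a: True, b: True}


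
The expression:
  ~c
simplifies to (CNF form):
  ~c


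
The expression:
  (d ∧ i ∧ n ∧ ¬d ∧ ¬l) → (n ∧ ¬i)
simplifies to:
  True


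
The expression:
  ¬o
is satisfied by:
  {o: False}


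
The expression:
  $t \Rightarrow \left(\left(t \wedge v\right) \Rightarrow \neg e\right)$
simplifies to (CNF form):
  $\neg e \vee \neg t \vee \neg v$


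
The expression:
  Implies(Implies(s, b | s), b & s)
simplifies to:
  b & s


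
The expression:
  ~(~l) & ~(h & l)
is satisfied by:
  {l: True, h: False}


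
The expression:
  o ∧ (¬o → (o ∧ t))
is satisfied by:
  {o: True}


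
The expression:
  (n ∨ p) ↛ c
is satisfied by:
  {n: True, p: True, c: False}
  {n: True, p: False, c: False}
  {p: True, n: False, c: False}


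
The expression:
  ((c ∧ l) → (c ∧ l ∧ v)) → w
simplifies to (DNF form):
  w ∨ (c ∧ l ∧ ¬v)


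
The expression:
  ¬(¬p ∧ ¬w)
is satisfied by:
  {p: True, w: True}
  {p: True, w: False}
  {w: True, p: False}


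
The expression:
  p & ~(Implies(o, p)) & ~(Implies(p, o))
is never true.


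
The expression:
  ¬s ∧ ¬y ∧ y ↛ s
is never true.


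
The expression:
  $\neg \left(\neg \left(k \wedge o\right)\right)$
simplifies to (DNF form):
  $k \wedge o$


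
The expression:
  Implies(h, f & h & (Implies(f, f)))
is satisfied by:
  {f: True, h: False}
  {h: False, f: False}
  {h: True, f: True}


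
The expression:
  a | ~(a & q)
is always true.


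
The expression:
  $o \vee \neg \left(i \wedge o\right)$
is always true.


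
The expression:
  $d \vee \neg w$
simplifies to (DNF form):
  $d \vee \neg w$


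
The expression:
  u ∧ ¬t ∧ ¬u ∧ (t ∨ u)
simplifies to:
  False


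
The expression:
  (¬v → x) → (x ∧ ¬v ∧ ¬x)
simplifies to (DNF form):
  ¬v ∧ ¬x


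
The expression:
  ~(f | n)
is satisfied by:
  {n: False, f: False}


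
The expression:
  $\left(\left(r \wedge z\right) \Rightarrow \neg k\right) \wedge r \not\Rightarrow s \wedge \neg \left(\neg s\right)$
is never true.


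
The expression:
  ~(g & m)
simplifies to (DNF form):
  ~g | ~m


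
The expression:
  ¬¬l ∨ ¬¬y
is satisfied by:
  {y: True, l: True}
  {y: True, l: False}
  {l: True, y: False}


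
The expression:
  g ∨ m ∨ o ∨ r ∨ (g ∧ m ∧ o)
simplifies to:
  g ∨ m ∨ o ∨ r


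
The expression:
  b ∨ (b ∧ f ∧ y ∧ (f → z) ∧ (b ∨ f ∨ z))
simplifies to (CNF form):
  b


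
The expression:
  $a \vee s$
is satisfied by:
  {a: True, s: True}
  {a: True, s: False}
  {s: True, a: False}


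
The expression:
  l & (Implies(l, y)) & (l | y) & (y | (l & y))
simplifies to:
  l & y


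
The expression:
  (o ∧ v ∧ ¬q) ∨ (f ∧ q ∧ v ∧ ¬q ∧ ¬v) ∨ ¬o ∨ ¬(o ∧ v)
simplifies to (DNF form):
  ¬o ∨ ¬q ∨ ¬v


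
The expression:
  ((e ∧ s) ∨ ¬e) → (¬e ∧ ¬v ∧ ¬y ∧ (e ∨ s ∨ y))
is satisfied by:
  {e: True, y: False, v: False, s: False}
  {e: True, v: True, y: False, s: False}
  {e: True, y: True, v: False, s: False}
  {e: True, v: True, y: True, s: False}
  {s: True, y: False, v: False, e: False}


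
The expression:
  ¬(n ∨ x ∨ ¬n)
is never true.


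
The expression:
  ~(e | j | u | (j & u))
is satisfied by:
  {u: False, e: False, j: False}


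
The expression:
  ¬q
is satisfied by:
  {q: False}


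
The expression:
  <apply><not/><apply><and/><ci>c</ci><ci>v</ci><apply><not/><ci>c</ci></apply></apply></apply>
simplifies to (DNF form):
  <true/>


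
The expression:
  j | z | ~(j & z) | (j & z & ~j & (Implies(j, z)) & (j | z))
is always true.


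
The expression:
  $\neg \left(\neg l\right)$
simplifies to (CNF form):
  $l$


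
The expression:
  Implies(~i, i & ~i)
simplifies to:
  i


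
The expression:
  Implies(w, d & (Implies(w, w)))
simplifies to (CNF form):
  d | ~w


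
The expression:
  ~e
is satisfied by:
  {e: False}


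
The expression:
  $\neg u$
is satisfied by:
  {u: False}


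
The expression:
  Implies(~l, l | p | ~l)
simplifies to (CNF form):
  True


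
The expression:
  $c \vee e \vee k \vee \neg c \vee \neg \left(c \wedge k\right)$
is always true.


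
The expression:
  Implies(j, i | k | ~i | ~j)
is always true.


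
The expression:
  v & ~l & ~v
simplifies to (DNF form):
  False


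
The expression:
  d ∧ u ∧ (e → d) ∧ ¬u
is never true.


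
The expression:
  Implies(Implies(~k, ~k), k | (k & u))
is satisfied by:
  {k: True}


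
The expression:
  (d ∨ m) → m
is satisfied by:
  {m: True, d: False}
  {d: False, m: False}
  {d: True, m: True}


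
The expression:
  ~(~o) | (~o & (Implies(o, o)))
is always true.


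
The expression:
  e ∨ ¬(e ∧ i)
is always true.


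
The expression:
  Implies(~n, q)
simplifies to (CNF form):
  n | q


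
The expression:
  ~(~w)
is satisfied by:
  {w: True}


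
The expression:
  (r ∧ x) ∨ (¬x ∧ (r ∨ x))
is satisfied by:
  {r: True}


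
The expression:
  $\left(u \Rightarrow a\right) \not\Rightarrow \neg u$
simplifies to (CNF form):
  $a \wedge u$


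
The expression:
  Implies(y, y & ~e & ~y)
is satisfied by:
  {y: False}


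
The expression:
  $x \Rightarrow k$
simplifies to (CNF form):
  $k \vee \neg x$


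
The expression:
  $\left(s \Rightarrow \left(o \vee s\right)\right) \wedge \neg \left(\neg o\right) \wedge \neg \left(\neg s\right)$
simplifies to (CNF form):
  $o \wedge s$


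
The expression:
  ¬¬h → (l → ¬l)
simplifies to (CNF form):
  ¬h ∨ ¬l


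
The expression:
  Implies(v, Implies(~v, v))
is always true.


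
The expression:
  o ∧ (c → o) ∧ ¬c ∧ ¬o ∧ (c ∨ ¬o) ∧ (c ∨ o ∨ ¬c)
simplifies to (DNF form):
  False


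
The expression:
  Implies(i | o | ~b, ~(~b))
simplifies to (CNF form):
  b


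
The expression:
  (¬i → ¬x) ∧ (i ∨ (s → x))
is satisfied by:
  {i: True, s: False, x: False}
  {i: True, x: True, s: False}
  {i: True, s: True, x: False}
  {i: True, x: True, s: True}
  {x: False, s: False, i: False}


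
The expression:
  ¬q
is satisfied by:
  {q: False}


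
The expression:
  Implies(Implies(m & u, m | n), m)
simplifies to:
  m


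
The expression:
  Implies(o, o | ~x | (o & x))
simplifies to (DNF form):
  True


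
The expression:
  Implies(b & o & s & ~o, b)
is always true.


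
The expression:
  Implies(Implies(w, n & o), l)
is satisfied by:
  {l: True, w: True, n: False, o: False}
  {l: True, w: True, o: True, n: False}
  {l: True, w: True, n: True, o: False}
  {l: True, w: True, o: True, n: True}
  {l: True, n: False, o: False, w: False}
  {l: True, o: True, n: False, w: False}
  {l: True, n: True, o: False, w: False}
  {l: True, o: True, n: True, w: False}
  {w: True, n: False, o: False, l: False}
  {o: True, w: True, n: False, l: False}
  {w: True, n: True, o: False, l: False}


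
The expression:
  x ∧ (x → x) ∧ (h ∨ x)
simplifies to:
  x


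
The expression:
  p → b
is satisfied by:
  {b: True, p: False}
  {p: False, b: False}
  {p: True, b: True}


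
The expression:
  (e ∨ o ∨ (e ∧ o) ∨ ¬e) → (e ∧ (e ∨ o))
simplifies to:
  e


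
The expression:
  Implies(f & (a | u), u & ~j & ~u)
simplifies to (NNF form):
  ~f | (~a & ~u)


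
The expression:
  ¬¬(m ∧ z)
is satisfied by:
  {z: True, m: True}


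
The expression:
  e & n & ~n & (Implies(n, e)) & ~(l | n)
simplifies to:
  False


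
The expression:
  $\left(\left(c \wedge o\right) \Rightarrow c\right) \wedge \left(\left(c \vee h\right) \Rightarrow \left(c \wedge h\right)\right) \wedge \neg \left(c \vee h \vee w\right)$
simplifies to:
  $\neg c \wedge \neg h \wedge \neg w$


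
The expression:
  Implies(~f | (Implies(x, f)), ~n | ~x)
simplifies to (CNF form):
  ~n | ~x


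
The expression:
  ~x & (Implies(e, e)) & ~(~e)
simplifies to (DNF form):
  e & ~x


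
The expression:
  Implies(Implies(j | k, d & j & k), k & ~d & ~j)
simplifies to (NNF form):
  (j & ~k) | (k & ~d) | (k & ~j)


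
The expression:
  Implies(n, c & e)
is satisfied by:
  {e: True, c: True, n: False}
  {e: True, c: False, n: False}
  {c: True, e: False, n: False}
  {e: False, c: False, n: False}
  {n: True, e: True, c: True}


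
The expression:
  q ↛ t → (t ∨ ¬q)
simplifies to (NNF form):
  t ∨ ¬q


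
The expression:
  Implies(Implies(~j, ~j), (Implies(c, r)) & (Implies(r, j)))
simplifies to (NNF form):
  (j & r) | (~c & ~r)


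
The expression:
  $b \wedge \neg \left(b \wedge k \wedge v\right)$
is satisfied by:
  {b: True, k: False, v: False}
  {v: True, b: True, k: False}
  {k: True, b: True, v: False}


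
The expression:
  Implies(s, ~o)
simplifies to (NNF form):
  ~o | ~s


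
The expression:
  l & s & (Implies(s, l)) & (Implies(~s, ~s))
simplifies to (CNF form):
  l & s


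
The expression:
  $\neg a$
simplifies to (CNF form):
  $\neg a$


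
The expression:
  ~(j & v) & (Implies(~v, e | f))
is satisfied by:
  {f: True, e: True, v: False, j: False}
  {f: True, e: False, v: False, j: False}
  {e: True, j: False, f: False, v: False}
  {j: True, f: True, e: True, v: False}
  {j: True, f: True, e: False, v: False}
  {j: True, e: True, f: False, v: False}
  {v: True, f: True, e: True, j: False}
  {v: True, f: True, e: False, j: False}
  {v: True, e: True, f: False, j: False}
  {v: True, e: False, f: False, j: False}


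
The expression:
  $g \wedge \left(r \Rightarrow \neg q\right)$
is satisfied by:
  {g: True, q: False, r: False}
  {r: True, g: True, q: False}
  {q: True, g: True, r: False}


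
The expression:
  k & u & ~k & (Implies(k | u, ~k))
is never true.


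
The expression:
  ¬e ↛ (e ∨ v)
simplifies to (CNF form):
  ¬e ∧ ¬v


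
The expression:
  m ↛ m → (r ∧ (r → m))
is always true.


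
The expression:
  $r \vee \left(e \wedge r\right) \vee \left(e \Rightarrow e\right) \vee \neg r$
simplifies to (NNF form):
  $\text{True}$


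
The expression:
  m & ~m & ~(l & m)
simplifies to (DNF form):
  False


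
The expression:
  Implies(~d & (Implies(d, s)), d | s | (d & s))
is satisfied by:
  {d: True, s: True}
  {d: True, s: False}
  {s: True, d: False}


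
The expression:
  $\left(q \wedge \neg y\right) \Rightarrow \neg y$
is always true.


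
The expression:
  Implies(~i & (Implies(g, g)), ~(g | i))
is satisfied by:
  {i: True, g: False}
  {g: False, i: False}
  {g: True, i: True}


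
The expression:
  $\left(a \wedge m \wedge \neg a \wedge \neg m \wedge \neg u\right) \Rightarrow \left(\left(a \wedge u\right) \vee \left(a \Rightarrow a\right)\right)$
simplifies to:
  $\text{True}$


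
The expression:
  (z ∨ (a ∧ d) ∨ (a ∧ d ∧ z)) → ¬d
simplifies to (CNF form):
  (¬a ∨ ¬d) ∧ (¬d ∨ ¬z)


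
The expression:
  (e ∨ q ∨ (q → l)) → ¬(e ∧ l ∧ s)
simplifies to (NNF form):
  ¬e ∨ ¬l ∨ ¬s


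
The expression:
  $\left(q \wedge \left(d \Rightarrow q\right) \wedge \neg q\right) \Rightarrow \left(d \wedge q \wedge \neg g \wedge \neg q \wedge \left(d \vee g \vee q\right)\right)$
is always true.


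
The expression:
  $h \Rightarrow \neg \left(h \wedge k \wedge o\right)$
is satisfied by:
  {h: False, k: False, o: False}
  {o: True, h: False, k: False}
  {k: True, h: False, o: False}
  {o: True, k: True, h: False}
  {h: True, o: False, k: False}
  {o: True, h: True, k: False}
  {k: True, h: True, o: False}


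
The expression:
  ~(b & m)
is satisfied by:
  {m: False, b: False}
  {b: True, m: False}
  {m: True, b: False}


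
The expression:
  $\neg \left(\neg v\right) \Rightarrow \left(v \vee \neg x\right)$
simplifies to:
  $\text{True}$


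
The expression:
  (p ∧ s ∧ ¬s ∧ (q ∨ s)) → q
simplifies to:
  True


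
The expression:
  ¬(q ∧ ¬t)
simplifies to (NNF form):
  t ∨ ¬q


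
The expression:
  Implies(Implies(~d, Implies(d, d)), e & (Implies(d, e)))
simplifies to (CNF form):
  e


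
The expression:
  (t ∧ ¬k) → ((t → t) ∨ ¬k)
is always true.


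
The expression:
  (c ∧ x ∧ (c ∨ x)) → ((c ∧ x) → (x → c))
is always true.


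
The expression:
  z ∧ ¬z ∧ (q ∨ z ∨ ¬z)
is never true.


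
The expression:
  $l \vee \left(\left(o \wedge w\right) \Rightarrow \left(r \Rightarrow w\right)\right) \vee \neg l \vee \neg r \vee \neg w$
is always true.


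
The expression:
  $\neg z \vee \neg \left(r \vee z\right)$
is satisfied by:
  {z: False}


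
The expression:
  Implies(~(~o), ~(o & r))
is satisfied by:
  {o: False, r: False}
  {r: True, o: False}
  {o: True, r: False}


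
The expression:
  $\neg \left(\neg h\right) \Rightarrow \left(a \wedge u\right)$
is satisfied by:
  {a: True, u: True, h: False}
  {a: True, u: False, h: False}
  {u: True, a: False, h: False}
  {a: False, u: False, h: False}
  {a: True, h: True, u: True}


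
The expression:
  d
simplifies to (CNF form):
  d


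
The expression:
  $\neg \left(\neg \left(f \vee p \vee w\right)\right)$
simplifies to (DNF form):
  $f \vee p \vee w$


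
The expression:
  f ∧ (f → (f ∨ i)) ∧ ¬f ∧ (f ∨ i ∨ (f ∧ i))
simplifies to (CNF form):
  False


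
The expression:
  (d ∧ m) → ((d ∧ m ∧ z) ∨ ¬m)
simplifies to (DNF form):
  z ∨ ¬d ∨ ¬m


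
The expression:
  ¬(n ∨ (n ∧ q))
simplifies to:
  ¬n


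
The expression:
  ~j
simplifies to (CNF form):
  ~j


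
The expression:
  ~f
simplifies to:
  ~f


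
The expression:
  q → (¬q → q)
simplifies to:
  True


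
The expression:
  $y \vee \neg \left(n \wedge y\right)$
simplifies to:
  $\text{True}$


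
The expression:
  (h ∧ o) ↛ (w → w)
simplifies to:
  False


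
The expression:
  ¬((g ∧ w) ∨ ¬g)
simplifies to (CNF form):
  g ∧ ¬w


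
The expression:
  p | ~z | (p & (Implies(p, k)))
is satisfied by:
  {p: True, z: False}
  {z: False, p: False}
  {z: True, p: True}


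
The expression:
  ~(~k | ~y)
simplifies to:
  k & y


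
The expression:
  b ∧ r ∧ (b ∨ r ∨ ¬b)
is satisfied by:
  {r: True, b: True}


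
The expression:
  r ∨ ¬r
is always true.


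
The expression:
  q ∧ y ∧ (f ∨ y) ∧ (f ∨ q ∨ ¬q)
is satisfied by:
  {y: True, q: True}


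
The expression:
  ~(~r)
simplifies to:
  r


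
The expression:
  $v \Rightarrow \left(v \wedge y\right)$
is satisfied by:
  {y: True, v: False}
  {v: False, y: False}
  {v: True, y: True}


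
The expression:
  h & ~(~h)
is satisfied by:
  {h: True}


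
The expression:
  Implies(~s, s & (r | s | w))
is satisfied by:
  {s: True}


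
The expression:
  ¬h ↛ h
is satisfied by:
  {h: False}


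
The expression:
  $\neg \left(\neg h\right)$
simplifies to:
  $h$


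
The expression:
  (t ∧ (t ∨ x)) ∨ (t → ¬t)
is always true.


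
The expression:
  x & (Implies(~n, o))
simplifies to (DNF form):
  (n & x) | (o & x)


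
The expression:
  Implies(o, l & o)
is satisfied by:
  {l: True, o: False}
  {o: False, l: False}
  {o: True, l: True}


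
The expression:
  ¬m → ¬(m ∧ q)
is always true.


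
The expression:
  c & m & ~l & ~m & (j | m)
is never true.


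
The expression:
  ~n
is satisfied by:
  {n: False}


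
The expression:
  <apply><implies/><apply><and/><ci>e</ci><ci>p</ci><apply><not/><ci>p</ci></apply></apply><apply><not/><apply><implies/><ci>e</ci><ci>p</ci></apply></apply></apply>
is always true.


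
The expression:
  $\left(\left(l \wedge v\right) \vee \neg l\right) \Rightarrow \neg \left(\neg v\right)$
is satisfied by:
  {v: True, l: True}
  {v: True, l: False}
  {l: True, v: False}


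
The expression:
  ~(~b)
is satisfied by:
  {b: True}


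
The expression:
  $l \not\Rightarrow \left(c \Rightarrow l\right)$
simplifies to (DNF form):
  $\text{False}$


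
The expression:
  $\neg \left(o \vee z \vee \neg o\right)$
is never true.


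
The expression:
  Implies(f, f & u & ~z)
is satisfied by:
  {u: True, z: False, f: False}
  {z: False, f: False, u: False}
  {u: True, z: True, f: False}
  {z: True, u: False, f: False}
  {f: True, u: True, z: False}


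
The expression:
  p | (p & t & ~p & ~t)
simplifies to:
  p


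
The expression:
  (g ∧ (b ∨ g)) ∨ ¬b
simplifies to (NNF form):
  g ∨ ¬b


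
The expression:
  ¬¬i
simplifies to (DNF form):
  i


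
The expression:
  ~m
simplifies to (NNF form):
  ~m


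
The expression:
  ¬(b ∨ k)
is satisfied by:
  {k: False, b: False}


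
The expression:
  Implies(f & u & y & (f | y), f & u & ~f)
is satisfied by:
  {u: False, y: False, f: False}
  {f: True, u: False, y: False}
  {y: True, u: False, f: False}
  {f: True, y: True, u: False}
  {u: True, f: False, y: False}
  {f: True, u: True, y: False}
  {y: True, u: True, f: False}


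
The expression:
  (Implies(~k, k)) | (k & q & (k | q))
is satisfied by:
  {k: True}


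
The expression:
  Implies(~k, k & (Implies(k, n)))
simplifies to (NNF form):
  k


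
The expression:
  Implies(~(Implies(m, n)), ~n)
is always true.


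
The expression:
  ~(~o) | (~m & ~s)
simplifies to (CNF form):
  (o | ~m) & (o | ~s)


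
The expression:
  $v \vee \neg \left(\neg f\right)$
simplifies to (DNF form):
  $f \vee v$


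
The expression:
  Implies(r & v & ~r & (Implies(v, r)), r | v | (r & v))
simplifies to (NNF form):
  True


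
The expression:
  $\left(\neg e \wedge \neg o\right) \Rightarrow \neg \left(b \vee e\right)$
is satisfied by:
  {o: True, e: True, b: False}
  {o: True, e: False, b: False}
  {e: True, o: False, b: False}
  {o: False, e: False, b: False}
  {b: True, o: True, e: True}
  {b: True, o: True, e: False}
  {b: True, e: True, o: False}


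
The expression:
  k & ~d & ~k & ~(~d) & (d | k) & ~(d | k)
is never true.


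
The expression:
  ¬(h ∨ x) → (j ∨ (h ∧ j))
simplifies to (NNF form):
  h ∨ j ∨ x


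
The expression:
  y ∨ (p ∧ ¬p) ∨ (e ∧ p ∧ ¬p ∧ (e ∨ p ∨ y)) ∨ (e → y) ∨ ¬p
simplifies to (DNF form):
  y ∨ ¬e ∨ ¬p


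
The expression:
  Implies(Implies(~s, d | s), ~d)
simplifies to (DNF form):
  ~d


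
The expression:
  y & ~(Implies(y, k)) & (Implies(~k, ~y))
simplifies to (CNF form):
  False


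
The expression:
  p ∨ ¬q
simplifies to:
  p ∨ ¬q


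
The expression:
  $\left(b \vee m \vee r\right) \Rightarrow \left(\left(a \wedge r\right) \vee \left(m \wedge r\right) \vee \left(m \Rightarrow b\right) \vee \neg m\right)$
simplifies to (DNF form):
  $b \vee r \vee \neg m$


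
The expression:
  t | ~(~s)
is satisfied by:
  {t: True, s: True}
  {t: True, s: False}
  {s: True, t: False}


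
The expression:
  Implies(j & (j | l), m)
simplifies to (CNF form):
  m | ~j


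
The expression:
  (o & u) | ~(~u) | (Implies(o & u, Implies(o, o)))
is always true.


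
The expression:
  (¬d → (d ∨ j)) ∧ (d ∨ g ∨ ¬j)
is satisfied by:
  {d: True, j: True, g: True}
  {d: True, j: True, g: False}
  {d: True, g: True, j: False}
  {d: True, g: False, j: False}
  {j: True, g: True, d: False}


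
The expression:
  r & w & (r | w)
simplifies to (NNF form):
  r & w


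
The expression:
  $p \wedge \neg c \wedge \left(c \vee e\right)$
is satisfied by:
  {p: True, e: True, c: False}


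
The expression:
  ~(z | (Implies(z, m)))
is never true.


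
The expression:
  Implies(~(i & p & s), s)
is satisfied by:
  {s: True}


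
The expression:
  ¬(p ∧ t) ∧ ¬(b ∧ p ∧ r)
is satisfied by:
  {r: False, p: False, t: False, b: False}
  {b: True, r: False, p: False, t: False}
  {r: True, b: False, p: False, t: False}
  {b: True, r: True, p: False, t: False}
  {t: True, b: False, r: False, p: False}
  {b: True, t: True, r: False, p: False}
  {t: True, r: True, b: False, p: False}
  {b: True, t: True, r: True, p: False}
  {p: True, t: False, r: False, b: False}
  {p: True, b: True, t: False, r: False}
  {p: True, r: True, t: False, b: False}


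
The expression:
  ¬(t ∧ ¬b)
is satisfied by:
  {b: True, t: False}
  {t: False, b: False}
  {t: True, b: True}


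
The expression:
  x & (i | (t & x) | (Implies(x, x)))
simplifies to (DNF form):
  x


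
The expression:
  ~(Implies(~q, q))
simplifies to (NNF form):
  ~q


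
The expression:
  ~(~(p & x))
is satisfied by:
  {p: True, x: True}


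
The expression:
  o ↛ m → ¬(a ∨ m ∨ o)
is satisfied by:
  {m: True, o: False}
  {o: False, m: False}
  {o: True, m: True}


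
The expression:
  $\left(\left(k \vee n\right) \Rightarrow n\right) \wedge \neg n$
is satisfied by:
  {n: False, k: False}


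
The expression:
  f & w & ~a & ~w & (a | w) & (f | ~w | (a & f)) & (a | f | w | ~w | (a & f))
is never true.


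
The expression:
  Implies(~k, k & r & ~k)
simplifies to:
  k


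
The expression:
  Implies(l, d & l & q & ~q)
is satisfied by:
  {l: False}


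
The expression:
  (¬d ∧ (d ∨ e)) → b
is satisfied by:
  {b: True, d: True, e: False}
  {b: True, e: False, d: False}
  {d: True, e: False, b: False}
  {d: False, e: False, b: False}
  {b: True, d: True, e: True}
  {b: True, e: True, d: False}
  {d: True, e: True, b: False}


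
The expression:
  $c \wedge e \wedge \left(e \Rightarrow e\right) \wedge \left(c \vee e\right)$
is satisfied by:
  {c: True, e: True}


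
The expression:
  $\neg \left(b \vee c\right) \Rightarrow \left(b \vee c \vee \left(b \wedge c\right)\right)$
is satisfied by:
  {b: True, c: True}
  {b: True, c: False}
  {c: True, b: False}


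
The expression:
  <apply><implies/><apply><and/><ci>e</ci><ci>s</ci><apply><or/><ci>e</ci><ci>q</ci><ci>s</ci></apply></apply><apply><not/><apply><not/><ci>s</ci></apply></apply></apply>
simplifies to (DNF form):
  <true/>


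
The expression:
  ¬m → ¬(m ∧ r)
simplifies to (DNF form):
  True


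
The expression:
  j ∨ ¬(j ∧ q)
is always true.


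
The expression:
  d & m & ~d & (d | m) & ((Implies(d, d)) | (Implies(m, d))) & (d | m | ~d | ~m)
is never true.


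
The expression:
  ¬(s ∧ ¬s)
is always true.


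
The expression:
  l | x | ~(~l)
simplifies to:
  l | x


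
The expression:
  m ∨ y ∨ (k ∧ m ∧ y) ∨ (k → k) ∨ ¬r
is always true.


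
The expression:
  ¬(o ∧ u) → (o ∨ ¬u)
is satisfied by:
  {o: True, u: False}
  {u: False, o: False}
  {u: True, o: True}


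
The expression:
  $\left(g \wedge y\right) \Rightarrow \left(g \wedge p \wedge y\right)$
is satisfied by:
  {p: True, g: False, y: False}
  {g: False, y: False, p: False}
  {y: True, p: True, g: False}
  {y: True, g: False, p: False}
  {p: True, g: True, y: False}
  {g: True, p: False, y: False}
  {y: True, g: True, p: True}


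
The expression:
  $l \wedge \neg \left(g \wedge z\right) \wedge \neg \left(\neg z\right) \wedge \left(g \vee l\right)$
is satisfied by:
  {z: True, l: True, g: False}


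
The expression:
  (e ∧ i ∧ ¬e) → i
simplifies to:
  True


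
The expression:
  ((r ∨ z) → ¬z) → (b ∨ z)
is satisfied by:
  {b: True, z: True}
  {b: True, z: False}
  {z: True, b: False}


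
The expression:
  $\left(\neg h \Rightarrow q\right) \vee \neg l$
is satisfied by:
  {q: True, h: True, l: False}
  {q: True, l: False, h: False}
  {h: True, l: False, q: False}
  {h: False, l: False, q: False}
  {q: True, h: True, l: True}
  {q: True, l: True, h: False}
  {h: True, l: True, q: False}


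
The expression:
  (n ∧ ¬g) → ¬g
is always true.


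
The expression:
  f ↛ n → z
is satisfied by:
  {n: True, z: True, f: False}
  {n: True, z: False, f: False}
  {z: True, n: False, f: False}
  {n: False, z: False, f: False}
  {f: True, n: True, z: True}
  {f: True, n: True, z: False}
  {f: True, z: True, n: False}


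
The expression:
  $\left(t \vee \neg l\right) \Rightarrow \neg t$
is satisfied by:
  {t: False}


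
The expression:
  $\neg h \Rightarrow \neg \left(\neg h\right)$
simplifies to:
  $h$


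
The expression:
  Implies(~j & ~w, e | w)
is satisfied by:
  {e: True, w: True, j: True}
  {e: True, w: True, j: False}
  {e: True, j: True, w: False}
  {e: True, j: False, w: False}
  {w: True, j: True, e: False}
  {w: True, j: False, e: False}
  {j: True, w: False, e: False}


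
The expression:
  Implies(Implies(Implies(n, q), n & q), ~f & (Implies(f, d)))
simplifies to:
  ~f | ~n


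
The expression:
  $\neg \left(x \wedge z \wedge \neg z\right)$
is always true.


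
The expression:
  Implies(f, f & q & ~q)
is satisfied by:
  {f: False}


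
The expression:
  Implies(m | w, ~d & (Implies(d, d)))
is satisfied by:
  {w: False, d: False, m: False}
  {m: True, w: False, d: False}
  {w: True, m: False, d: False}
  {m: True, w: True, d: False}
  {d: True, m: False, w: False}


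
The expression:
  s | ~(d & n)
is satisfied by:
  {s: True, d: False, n: False}
  {s: False, d: False, n: False}
  {n: True, s: True, d: False}
  {n: True, s: False, d: False}
  {d: True, s: True, n: False}
  {d: True, s: False, n: False}
  {d: True, n: True, s: True}


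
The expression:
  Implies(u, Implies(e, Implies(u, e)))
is always true.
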